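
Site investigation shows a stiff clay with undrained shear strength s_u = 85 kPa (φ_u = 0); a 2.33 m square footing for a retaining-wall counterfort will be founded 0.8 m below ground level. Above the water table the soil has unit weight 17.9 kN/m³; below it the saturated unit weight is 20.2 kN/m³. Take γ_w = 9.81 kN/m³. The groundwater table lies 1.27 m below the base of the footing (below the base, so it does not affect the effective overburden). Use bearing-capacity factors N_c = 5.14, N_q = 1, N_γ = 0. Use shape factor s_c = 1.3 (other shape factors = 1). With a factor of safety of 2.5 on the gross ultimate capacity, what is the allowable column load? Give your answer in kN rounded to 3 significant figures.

Overburden at base level: q = 17.9 × 0.8 = 14.32 kPa.
Cohesion term c·N_c·s_c = 85 × 5.14 × 1.3 = 567.97 kPa; surcharge term q·N_q = 14.32 × 1 = 14.32 kPa.
q_ult = 567.97 + 14.32 = 582.29 kPa.
Gross allowable pressure q_all = 582.29 / 2.5 = 232.92 kPa.
Footing area = 5.4289 m², so allowable column load = 232.92 × 5.4289 = 1264.5 kN.

P_all ≈ 1260 kN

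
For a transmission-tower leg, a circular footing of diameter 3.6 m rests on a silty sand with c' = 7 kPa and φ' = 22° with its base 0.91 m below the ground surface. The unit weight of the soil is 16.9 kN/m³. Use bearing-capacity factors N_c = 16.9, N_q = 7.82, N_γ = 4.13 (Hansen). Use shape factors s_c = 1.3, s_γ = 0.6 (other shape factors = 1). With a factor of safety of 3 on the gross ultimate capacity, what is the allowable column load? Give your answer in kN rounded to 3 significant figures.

Effective surcharge at the founding depth q = γ·D_f = 16.9 × 0.91 = 15.379 kPa.
q_ult = c·N_c·s_c + q·N_q + 0.5·γ·B·N_γ·s_γ
     = 7 × 16.9 × 1.3 + 15.379 × 7.82 + 0.5 × 16.9 × 3.6 × 4.13 × 0.6
     = 153.79 + 120.26 + 75.381 = 349.43 kPa.
Gross allowable pressure q_all = 349.43 / 3 = 116.48 kPa.
Footing area = 10.1788 m², so allowable column load = 116.48 × 10.1788 = 1185.6 kN.

P_all ≈ 1190 kN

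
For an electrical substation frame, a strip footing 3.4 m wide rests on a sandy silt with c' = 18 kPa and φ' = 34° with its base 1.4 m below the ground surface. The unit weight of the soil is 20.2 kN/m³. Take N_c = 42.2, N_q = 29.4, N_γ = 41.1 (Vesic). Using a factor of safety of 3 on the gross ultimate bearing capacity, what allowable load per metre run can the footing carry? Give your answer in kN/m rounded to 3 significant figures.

≈ 3400 kN/m

q = γ·D_f = 20.2 × 1.4 = 28.28 kPa.
c·N_c = 18 × 42.2 = 759.6 kPa
q·N_q = 28.28 × 29.4 = 831.43 kPa
0.5·γ·B·N_γ = 0.5 × 20.2 × 3.4 × 41.1 = 1411.4 kPa
q_ult = 759.6 + 831.43 + 1411.4 = 3002.4 kPa.
Gross allowable pressure q_all = 3002.4 / 3 = 1000.8 kPa.
Allowable wall load = q_all × B = 1000.8 × 3.4 = 3402.7 kN per metre run.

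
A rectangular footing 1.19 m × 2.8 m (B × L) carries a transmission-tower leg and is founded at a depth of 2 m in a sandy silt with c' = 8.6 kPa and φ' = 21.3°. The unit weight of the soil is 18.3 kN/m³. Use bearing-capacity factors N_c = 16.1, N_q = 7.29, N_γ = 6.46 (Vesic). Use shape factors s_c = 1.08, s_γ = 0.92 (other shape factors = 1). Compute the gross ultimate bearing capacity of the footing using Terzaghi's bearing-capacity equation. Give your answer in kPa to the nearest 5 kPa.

q = γ·D_f = 18.3 × 2 = 36.6 kPa.
c·N_c·s_c = 8.6 × 16.1 × 1.08 = 149.54 kPa
q·N_q = 36.6 × 7.29 = 266.81 kPa
0.5·γ·B·N_γ·s_γ = 0.5 × 18.3 × 1.19 × 6.46 × 0.92 = 64.713 kPa
q_ult = 149.54 + 266.81 + 64.713 = 481.06 kPa.

q_ult ≈ 480 kPa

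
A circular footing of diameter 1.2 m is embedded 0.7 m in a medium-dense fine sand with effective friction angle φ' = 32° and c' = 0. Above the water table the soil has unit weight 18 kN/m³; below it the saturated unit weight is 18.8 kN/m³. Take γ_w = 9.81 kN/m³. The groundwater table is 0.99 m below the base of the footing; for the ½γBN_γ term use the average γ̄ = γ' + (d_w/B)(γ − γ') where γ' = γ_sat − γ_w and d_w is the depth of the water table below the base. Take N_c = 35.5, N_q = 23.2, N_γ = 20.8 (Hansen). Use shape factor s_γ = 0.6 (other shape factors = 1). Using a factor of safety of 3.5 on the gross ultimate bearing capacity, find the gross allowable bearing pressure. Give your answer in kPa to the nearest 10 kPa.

Effective surcharge at the founding depth q = γ·D_f = 18 × 0.7 = 12.6 kPa.
With d_w = 0.99 m < B, γ̄ = 8.99 + (0.99/1.2) × (18 − 8.99) = 16.423 kN/m³.
q_ult = q·N_q + 0.5·γ·B·N_γ·s_γ
     = 12.6 × 23.2 + 0.5 × 16.423 × 1.2 × 20.8 × 0.6
     = 292.32 + 122.98 = 415.3 kPa.
q_all = 415.3 / 3.5 = 118.66 kPa.

q_all ≈ 120 kPa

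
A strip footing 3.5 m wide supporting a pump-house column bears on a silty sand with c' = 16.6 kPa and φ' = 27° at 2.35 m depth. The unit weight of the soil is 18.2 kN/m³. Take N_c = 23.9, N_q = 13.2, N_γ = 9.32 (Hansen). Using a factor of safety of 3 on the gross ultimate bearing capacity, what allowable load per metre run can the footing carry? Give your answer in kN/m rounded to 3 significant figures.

q = γ·D_f = 18.2 × 2.35 = 42.77 kPa.
c·N_c = 16.6 × 23.9 = 396.74 kPa
q·N_q = 42.77 × 13.2 = 564.56 kPa
0.5·γ·B·N_γ = 0.5 × 18.2 × 3.5 × 9.32 = 296.84 kPa
q_ult = 396.74 + 564.56 + 296.84 = 1258.1 kPa.
Gross allowable pressure q_all = 1258.1 / 3 = 419.38 kPa.
Allowable wall load = q_all × B = 419.38 × 3.5 = 1467.8 kN per metre run.

≈ 1470 kN/m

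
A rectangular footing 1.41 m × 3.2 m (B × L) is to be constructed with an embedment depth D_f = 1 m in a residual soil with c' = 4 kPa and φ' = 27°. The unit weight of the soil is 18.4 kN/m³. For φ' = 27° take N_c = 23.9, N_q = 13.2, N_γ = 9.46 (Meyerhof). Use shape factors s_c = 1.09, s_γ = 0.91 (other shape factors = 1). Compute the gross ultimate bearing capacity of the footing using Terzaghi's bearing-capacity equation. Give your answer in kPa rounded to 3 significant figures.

Overburden at base level: q = 18.4 × 1 = 18.4 kPa.
Cohesion term c·N_c·s_c = 4 × 23.9 × 1.09 = 104.2 kPa; surcharge term q·N_q = 18.4 × 13.2 = 242.88 kPa; self-weight term 0.5·γ·B·N_γ·s_γ = 0.5 × 18.4 × 1.41 × 9.46 × 0.91 = 111.67 kPa.
q_ult = 104.2 + 242.88 + 111.67 = 458.75 kPa.

q_ult ≈ 459 kPa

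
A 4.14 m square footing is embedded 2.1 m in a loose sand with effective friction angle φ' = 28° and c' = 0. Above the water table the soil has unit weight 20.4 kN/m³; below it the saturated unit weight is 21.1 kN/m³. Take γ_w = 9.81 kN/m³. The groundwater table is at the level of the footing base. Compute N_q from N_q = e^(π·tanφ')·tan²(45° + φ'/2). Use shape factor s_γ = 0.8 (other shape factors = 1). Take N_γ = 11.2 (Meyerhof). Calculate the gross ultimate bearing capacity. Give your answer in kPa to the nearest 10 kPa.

tan28° = 0.5317, so N_q = e^(π×0.5317)·tan²(59°) = 5.314 × 2.77 = 14.72.
Effective surcharge at the founding depth q = γ·D_f = 20.4 × 2.1 = 42.84 kPa.
The water table coincides with the base, so in the self-weight term γ → γ' = 11.29 kN/m³.
q_ult = q·N_q + 0.5·γ·B·N_γ·s_γ
     = 42.84 × 14.72 + 0.5 × 11.29 × 4.14 × 11.2 × 0.8
     = 630.6 + 209.4 = 840 kPa.

q_ult ≈ 840 kPa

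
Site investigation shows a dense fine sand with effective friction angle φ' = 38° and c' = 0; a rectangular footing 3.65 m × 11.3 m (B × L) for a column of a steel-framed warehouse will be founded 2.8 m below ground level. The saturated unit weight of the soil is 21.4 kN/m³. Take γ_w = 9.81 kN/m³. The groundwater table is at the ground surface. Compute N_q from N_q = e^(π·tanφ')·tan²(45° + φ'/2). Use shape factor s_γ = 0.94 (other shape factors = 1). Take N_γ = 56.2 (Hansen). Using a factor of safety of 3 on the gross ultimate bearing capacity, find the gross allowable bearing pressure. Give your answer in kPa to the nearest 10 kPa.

q_all ≈ 900 kPa

N_q = e^(π·tan38°)·tan²(64°) = 48.93.
Water table at ground surface, so effective unit weight γ' = 21.4 − 9.81 = 11.59 kN/m³ is used throughout; overburden q = 11.59 × 2.8 = 32.452 kPa; the same γ' applies in the ½γBN_γ term.
Surcharge term q·N_q = 32.452 × 48.933 = 1588 kPa; self-weight term 0.5·γ·B·N_γ·s_γ = 0.5 × 11.59 × 3.65 × 56.2 × 0.94 = 1117.4 kPa.
q_ult = 1588 + 1117.4 = 2705.4 kPa.
q_all = 2705.4 / 3 = 901.8 kPa.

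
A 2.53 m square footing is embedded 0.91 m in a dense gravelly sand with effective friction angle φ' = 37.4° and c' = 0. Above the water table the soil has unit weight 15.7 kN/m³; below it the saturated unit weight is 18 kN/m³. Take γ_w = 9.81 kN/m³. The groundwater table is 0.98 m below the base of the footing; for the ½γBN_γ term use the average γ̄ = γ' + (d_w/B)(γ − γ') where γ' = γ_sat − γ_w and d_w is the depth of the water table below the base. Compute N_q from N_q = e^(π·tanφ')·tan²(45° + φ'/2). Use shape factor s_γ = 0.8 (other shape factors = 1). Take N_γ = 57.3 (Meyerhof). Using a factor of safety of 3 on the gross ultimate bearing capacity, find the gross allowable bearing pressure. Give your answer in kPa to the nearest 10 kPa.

q_all ≈ 430 kPa

N_q = e^(π·tan37.4°)·tan²(63.7°) = 45.22.
Overburden at base level: q = 15.7 × 0.91 = 14.287 kPa.
The water table is 0.98 m below the base (< B = 2.53 m), so the ½γBN_γ term uses γ̄ = γ' + (d_w/B)(γ − γ') = 8.19 + (0.98/2.53)(15.7 − 8.19) = 11.099 kN/m³.
Surcharge term q·N_q = 14.287 × 45.215 = 645.99 kPa; self-weight term 0.5·γ·B·N_γ·s_γ = 0.5 × 11.099 × 2.53 × 57.3 × 0.8 = 643.61 kPa.
q_ult = 645.99 + 643.61 = 1289.6 kPa.
q_all = 1289.6 / 3 = 429.87 kPa.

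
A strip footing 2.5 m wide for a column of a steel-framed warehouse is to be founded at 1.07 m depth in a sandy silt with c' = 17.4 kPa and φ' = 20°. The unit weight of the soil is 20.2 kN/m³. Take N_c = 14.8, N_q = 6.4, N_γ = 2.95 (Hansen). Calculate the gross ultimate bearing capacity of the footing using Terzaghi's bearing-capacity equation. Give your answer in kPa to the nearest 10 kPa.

Effective surcharge at the founding depth q = γ·D_f = 20.2 × 1.07 = 21.614 kPa.
q_ult = c·N_c + q·N_q + 0.5·γ·B·N_γ
     = 17.4 × 14.8 + 21.614 × 6.4 + 0.5 × 20.2 × 2.5 × 2.95
     = 257.52 + 138.33 + 74.488 = 470.34 kPa.

q_ult ≈ 470 kPa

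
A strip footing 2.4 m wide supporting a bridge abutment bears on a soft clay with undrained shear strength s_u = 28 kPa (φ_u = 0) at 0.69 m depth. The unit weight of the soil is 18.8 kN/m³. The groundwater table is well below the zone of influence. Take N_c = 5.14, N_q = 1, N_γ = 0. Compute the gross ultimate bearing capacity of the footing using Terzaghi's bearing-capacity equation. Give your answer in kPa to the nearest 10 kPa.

Effective surcharge at the founding depth q = γ·D_f = 18.8 × 0.69 = 12.972 kPa.
q_ult = c·N_c + q·N_q
     = 28 × 5.14 + 12.972 × 1
     = 143.92 + 12.972 = 156.89 kPa.

q_ult ≈ 160 kPa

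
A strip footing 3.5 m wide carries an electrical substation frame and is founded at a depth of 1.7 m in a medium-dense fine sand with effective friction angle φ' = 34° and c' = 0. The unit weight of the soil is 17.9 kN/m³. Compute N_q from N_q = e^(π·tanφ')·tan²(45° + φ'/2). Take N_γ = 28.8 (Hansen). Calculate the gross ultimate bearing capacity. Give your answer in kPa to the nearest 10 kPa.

tan34° = 0.6745, so N_q = e^(π×0.6745)·tan²(62°) = 8.323 × 3.537 = 29.44.
Effective surcharge at the founding depth q = γ·D_f = 17.9 × 1.7 = 30.43 kPa.
q_ult = q·N_q + 0.5·γ·B·N_γ
     = 30.43 × 29.44 + 0.5 × 17.9 × 3.5 × 28.8
     = 895.85 + 902.16 = 1798 kPa.

q_ult ≈ 1800 kPa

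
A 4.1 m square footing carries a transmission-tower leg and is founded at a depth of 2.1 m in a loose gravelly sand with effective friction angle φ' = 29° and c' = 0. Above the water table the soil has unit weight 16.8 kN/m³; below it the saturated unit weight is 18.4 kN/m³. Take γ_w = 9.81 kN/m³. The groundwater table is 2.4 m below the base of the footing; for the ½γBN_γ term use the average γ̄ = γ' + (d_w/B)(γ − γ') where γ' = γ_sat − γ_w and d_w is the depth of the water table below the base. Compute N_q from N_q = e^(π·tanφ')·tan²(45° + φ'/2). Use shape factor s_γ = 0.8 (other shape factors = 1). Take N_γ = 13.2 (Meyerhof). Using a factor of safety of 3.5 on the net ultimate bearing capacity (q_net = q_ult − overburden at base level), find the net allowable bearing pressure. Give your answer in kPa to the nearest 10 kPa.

N_q = e^(π·tan29°)·tan²(59.5°) = 16.44.
Overburden at base level: q = 16.8 × 2.1 = 35.28 kPa.
The water table is 2.4 m below the base (< B = 4.1 m), so the ½γBN_γ term uses γ̄ = γ' + (d_w/B)(γ − γ') = 8.59 + (2.4/4.1)(16.8 − 8.59) = 13.396 kN/m³.
Surcharge term q·N_q = 35.28 × 16.443 = 580.12 kPa; self-weight term 0.5·γ·B·N_γ·s_γ = 0.5 × 13.396 × 4.1 × 13.2 × 0.8 = 289.99 kPa.
q_ult = 580.12 + 289.99 = 870.11 kPa.
q_net = 870.11 − 35.28 = 834.83 kPa.
q_all(net) = 834.83 / 3.5 = 238.52 kPa.

q_all(net) ≈ 240 kPa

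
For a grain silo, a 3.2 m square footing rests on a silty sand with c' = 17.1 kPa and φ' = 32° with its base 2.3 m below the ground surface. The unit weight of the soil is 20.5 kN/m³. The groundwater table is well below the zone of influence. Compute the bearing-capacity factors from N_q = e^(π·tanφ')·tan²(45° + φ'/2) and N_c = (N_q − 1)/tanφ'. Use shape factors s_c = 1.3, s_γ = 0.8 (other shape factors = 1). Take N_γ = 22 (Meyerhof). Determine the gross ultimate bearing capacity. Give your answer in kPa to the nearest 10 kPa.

tan32° = 0.6249, so N_q = e^(π×0.6249)·tan²(61°) = 7.121 × 3.255 = 23.18.
N_c = (23.18 − 1)/tan32° = 35.49.
Effective surcharge at the founding depth q = γ·D_f = 20.5 × 2.3 = 47.15 kPa.
q_ult = c·N_c·s_c + q·N_q + 0.5·γ·B·N_γ·s_γ
     = 17.1 × 35.49 × 1.3 + 47.15 × 23.177 + 0.5 × 20.5 × 3.2 × 22 × 0.8
     = 788.95 + 1092.8 + 577.28 = 2459 kPa.

q_ult ≈ 2460 kPa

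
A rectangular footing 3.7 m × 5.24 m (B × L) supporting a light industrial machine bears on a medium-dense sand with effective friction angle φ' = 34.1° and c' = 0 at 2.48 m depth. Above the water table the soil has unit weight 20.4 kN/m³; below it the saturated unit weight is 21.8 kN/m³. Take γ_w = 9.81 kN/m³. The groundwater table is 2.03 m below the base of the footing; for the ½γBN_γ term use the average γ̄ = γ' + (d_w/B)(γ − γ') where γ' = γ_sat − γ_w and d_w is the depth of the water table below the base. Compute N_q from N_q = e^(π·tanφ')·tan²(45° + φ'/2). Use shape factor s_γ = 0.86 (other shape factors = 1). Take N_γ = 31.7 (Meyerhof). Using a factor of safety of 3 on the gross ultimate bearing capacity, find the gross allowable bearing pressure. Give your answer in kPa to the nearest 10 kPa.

N_q = e^(π·tan34.1°)·tan²(62.05°) = 29.8.
Overburden at base level: q = 20.4 × 2.48 = 50.592 kPa.
The water table is 2.03 m below the base (< B = 3.7 m), so the ½γBN_γ term uses γ̄ = γ' + (d_w/B)(γ − γ') = 11.99 + (2.03/3.7)(20.4 − 11.99) = 16.604 kN/m³.
Surcharge term q·N_q = 50.592 × 29.801 = 1507.7 kPa; self-weight term 0.5·γ·B·N_γ·s_γ = 0.5 × 16.604 × 3.7 × 31.7 × 0.86 = 837.42 kPa.
q_ult = 1507.7 + 837.42 = 2345.1 kPa.
q_all = 2345.1 / 3 = 781.71 kPa.

q_all ≈ 780 kPa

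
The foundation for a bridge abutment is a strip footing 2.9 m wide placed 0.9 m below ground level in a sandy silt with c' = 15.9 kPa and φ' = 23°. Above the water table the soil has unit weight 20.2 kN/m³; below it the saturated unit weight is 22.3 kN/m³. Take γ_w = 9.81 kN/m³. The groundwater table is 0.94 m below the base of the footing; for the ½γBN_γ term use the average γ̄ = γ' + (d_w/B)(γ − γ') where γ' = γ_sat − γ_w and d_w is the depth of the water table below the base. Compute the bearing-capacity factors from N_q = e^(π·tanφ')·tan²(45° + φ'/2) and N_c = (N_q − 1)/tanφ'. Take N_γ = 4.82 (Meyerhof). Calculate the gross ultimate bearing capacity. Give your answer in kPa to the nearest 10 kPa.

tan23° = 0.4245, so N_q = e^(π×0.4245)·tan²(56.5°) = 3.794 × 2.283 = 8.66.
N_c = (8.66 − 1)/tan23° = 18.05.
Overburden at base level: q = 20.2 × 0.9 = 18.18 kPa.
The water table is 0.94 m below the base (< B = 2.9 m), so the ½γBN_γ term uses γ̄ = γ' + (d_w/B)(γ − γ') = 12.49 + (0.94/2.9)(20.2 − 12.49) = 14.989 kN/m³.
Cohesion term c·N_c = 15.9 × 18.049 = 286.97 kPa; surcharge term q·N_q = 18.18 × 8.6612 = 157.46 kPa; self-weight term 0.5·γ·B·N_γ = 0.5 × 14.989 × 2.9 × 4.82 = 104.76 kPa.
q_ult = 286.97 + 157.46 + 104.76 = 549.19 kPa.

q_ult ≈ 550 kPa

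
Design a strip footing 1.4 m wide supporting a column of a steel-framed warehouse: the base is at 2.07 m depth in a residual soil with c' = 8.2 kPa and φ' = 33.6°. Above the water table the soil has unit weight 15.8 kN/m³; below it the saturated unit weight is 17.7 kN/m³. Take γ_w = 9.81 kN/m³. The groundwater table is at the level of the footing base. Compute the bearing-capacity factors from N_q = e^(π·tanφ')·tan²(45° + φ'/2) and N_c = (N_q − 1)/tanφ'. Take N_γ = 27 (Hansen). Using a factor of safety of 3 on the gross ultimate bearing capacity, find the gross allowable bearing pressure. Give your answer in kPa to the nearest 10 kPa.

q_all ≈ 470 kPa

N_q = e^(π·tan33.6°)·tan²(61.8°) = 28.04; N_c = (N_q − 1)/tanφ' = 40.7.
q = γ·D_f = 15.8 × 2.07 = 32.706 kPa.
For the ½γBN_γ term take γ' = 17.7 − 9.81 = 7.89 kN/m³ (soil below base is submerged).
c·N_c = 8.2 × 40.705 = 333.78 kPa
q·N_q = 32.706 × 28.044 = 917.21 kPa
0.5·γ·B·N_γ = 0.5 × 7.89 × 1.4 × 27 = 149.12 kPa
q_ult = 333.78 + 917.21 + 149.12 = 1400.1 kPa.
q_all = 1400.1 / 3 = 466.71 kPa.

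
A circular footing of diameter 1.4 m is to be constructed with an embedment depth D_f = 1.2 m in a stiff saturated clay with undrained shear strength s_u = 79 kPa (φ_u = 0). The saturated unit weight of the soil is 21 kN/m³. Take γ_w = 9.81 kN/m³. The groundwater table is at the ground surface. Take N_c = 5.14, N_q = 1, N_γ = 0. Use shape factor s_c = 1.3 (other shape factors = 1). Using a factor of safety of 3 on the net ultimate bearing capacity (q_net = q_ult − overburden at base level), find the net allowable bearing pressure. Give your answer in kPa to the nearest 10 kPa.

Water table at ground surface, so effective unit weight γ' = 21 − 9.81 = 11.19 kN/m³ is used throughout; overburden q = 11.19 × 1.2 = 13.428 kPa.
Cohesion term c·N_c·s_c = 79 × 5.14 × 1.3 = 527.88 kPa; surcharge term q·N_q = 13.428 × 1 = 13.428 kPa.
q_ult = 527.88 + 13.428 = 541.31 kPa.
q_net = 541.31 − 13.428 = 527.88 kPa.
q_all(net) = 527.88 / 3 = 175.96 kPa.

q_all(net) ≈ 180 kPa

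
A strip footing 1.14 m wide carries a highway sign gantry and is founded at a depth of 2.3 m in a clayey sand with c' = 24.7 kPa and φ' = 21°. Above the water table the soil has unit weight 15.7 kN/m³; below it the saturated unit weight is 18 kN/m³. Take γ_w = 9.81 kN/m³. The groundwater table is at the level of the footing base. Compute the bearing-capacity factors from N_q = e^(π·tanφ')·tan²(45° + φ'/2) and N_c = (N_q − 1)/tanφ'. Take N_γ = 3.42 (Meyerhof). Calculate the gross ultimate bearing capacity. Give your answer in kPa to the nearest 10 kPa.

tan21° = 0.3839, so N_q = e^(π×0.3839)·tan²(55.5°) = 3.34 × 2.117 = 7.07.
N_c = (7.07 − 1)/tan21° = 15.81.
q = γ·D_f = 15.7 × 2.3 = 36.11 kPa.
For the ½γBN_γ term take γ' = 18 − 9.81 = 8.19 kN/m³ (soil below base is submerged).
c·N_c = 24.7 × 15.815 = 390.63 kPa
q·N_q = 36.11 × 7.0708 = 255.33 kPa
0.5·γ·B·N_γ = 0.5 × 8.19 × 1.14 × 3.42 = 15.966 kPa
q_ult = 390.63 + 255.33 + 15.966 = 661.92 kPa.

q_ult ≈ 660 kPa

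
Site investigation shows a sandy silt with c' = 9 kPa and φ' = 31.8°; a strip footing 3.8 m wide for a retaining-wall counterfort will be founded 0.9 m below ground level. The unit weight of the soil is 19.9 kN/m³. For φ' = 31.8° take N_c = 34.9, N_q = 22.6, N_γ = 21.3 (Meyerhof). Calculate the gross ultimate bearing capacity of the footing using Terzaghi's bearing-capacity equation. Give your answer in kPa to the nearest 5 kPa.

Effective surcharge at the founding depth q = γ·D_f = 19.9 × 0.9 = 17.91 kPa.
q_ult = c·N_c + q·N_q + 0.5·γ·B·N_γ
     = 9 × 34.9 + 17.91 × 22.6 + 0.5 × 19.9 × 3.8 × 21.3
     = 314.1 + 404.77 + 805.35 = 1524.2 kPa.

q_ult ≈ 1525 kPa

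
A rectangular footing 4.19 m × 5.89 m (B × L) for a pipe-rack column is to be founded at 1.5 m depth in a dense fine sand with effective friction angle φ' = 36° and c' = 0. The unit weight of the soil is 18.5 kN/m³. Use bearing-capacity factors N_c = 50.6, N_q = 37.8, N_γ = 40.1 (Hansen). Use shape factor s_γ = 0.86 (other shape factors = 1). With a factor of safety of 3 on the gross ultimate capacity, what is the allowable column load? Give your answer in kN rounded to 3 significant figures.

P_all ≈ 19600 kN

Effective surcharge at the founding depth q = γ·D_f = 18.5 × 1.5 = 27.75 kPa.
q_ult = q·N_q + 0.5·γ·B·N_γ·s_γ
     = 27.75 × 37.8 + 0.5 × 18.5 × 4.19 × 40.1 × 0.86
     = 1048.9 + 1336.6 = 2385.5 kPa.
Gross allowable pressure q_all = 2385.5 / 3 = 795.18 kPa.
Footing area = 24.6791 m², so allowable column load = 795.18 × 24.6791 = 19624 kN.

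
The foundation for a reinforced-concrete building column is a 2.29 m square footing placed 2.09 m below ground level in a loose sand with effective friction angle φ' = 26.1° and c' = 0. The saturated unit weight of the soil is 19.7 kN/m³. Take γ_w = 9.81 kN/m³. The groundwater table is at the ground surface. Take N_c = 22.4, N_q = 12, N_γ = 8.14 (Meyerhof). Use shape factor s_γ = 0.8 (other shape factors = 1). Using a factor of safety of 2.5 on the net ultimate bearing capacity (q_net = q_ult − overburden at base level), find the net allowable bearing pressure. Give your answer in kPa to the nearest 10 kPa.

γ' = 19.7 − 9.81 = 9.89 kN/m³ (submerged throughout). q = 9.89 × 2.09 = 20.67 kPa; the same γ' applies in the ½γBN_γ term.
q·N_q = 20.67 × 12 = 248.04 kPa
0.5·γ·B·N_γ·s_γ = 0.5 × 9.89 × 2.29 × 8.14 × 0.8 = 73.742 kPa
q_ult = 248.04 + 73.742 = 321.78 kPa.
q_net = 321.78 − 20.67 = 301.11 kPa.
q_all(net) = 301.11 / 2.5 = 120.45 kPa.

q_all(net) ≈ 120 kPa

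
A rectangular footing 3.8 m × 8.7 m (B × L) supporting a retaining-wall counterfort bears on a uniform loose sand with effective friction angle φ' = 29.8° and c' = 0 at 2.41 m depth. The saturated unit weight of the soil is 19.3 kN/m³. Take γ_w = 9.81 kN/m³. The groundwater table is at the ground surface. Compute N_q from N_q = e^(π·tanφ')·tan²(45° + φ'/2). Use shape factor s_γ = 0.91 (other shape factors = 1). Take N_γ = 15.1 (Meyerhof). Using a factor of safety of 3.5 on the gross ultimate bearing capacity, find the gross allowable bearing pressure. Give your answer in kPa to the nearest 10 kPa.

q_all ≈ 190 kPa

N_q = e^(π·tan29.8°)·tan²(59.9°) = 17.99.
γ' = 19.3 − 9.81 = 9.49 kN/m³ (submerged throughout). q = 9.49 × 2.41 = 22.871 kPa; the same γ' applies in the ½γBN_γ term.
q·N_q = 22.871 × 17.989 = 411.43 kPa
0.5·γ·B·N_γ·s_γ = 0.5 × 9.49 × 3.8 × 15.1 × 0.91 = 247.76 kPa
q_ult = 411.43 + 247.76 = 659.19 kPa.
q_all = 659.19 / 3.5 = 188.34 kPa.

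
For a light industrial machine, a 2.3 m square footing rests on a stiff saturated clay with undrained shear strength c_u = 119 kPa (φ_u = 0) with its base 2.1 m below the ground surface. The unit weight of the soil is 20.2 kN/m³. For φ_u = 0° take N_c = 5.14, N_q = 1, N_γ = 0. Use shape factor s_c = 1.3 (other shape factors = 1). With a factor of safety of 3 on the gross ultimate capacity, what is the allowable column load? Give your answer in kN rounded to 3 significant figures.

P_all ≈ 1480 kN

q = γ·D_f = 20.2 × 2.1 = 42.42 kPa.
c·N_c·s_c = 119 × 5.14 × 1.3 = 795.16 kPa
q·N_q = 42.42 × 1 = 42.42 kPa
q_ult = 795.16 + 42.42 = 837.58 kPa.
Gross allowable pressure q_all = 837.58 / 3 = 279.19 kPa.
Footing area = 5.29 m², so allowable column load = 279.19 × 5.29 = 1476.9 kN.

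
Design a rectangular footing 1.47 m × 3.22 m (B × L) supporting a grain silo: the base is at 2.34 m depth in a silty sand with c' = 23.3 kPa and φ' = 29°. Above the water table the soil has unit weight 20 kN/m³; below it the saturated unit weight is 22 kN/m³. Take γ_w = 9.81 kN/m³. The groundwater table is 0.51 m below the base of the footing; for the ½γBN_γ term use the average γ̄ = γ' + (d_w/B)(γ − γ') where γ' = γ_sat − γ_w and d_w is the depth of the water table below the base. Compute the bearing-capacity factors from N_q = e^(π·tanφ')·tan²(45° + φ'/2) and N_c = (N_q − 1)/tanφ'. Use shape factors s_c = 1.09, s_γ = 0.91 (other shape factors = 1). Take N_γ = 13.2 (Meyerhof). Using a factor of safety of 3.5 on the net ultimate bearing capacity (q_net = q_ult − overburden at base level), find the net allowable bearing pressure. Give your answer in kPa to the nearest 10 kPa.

q_all(net) ≈ 450 kPa

N_q = e^(π·tan29°)·tan²(59.5°) = 16.44; N_c = (N_q − 1)/tanφ' = 27.86.
Effective surcharge at the founding depth q = γ·D_f = 20 × 2.34 = 46.8 kPa.
With d_w = 0.51 m < B, γ̄ = 12.19 + (0.51/1.47) × (20 − 12.19) = 14.9 kN/m³.
q_ult = c·N_c·s_c + q·N_q + 0.5·γ·B·N_γ·s_γ
     = 23.3 × 27.86 × 1.09 + 46.8 × 16.443 + 0.5 × 14.9 × 1.47 × 13.2 × 0.91
     = 707.57 + 769.55 + 131.55 = 1608.7 kPa.
q_net = 1608.7 − 46.8 = 1561.9 kPa.
q_all(net) = 1561.9 / 3.5 = 446.25 kPa.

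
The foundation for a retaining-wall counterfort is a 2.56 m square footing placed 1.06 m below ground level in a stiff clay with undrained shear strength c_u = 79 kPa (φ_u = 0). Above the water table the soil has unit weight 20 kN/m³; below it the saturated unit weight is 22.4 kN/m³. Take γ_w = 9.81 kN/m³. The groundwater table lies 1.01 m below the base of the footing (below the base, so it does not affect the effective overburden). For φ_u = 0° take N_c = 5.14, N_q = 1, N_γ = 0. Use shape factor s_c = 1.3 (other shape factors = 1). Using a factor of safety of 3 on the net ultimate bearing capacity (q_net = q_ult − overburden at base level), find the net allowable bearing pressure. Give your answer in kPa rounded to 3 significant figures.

q_all(net) ≈ 176 kPa

Overburden at base level: q = 20 × 1.06 = 21.2 kPa.
Cohesion term c·N_c·s_c = 79 × 5.14 × 1.3 = 527.88 kPa; surcharge term q·N_q = 21.2 × 1 = 21.2 kPa.
q_ult = 527.88 + 21.2 = 549.08 kPa.
q_net = 549.08 − 21.2 = 527.88 kPa.
q_all(net) = 527.88 / 3 = 175.96 kPa.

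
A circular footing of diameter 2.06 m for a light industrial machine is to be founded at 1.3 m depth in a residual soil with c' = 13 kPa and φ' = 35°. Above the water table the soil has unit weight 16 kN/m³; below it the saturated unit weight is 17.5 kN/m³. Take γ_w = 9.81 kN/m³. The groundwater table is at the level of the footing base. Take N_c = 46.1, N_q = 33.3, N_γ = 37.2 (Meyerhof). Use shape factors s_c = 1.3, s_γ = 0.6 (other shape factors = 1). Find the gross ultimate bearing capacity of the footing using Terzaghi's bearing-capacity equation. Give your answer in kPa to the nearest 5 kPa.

Overburden at base level: q = 16 × 1.3 = 20.8 kPa.
Below the base the soil is submerged, so the ½γBN_γ term uses γ' = 17.5 − 9.81 = 7.69 kN/m³.
Cohesion term c·N_c·s_c = 13 × 46.1 × 1.3 = 779.09 kPa; surcharge term q·N_q = 20.8 × 33.3 = 692.64 kPa; self-weight term 0.5·γ·B·N_γ·s_γ = 0.5 × 7.69 × 2.06 × 37.2 × 0.6 = 176.79 kPa.
q_ult = 779.09 + 692.64 + 176.79 = 1648.5 kPa.

q_ult ≈ 1650 kPa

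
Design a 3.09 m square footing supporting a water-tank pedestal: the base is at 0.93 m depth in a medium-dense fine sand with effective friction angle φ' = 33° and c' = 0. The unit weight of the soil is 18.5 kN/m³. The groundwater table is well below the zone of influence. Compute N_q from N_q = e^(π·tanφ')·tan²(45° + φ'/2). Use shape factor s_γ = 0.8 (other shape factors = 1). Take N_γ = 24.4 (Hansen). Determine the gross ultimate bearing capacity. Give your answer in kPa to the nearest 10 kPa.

tan33° = 0.6494, so N_q = e^(π×0.6494)·tan²(61.5°) = 7.692 × 3.392 = 26.09.
q = γ·D_f = 18.5 × 0.93 = 17.205 kPa.
q·N_q = 17.205 × 26.092 = 448.91 kPa
0.5·γ·B·N_γ·s_γ = 0.5 × 18.5 × 3.09 × 24.4 × 0.8 = 557.93 kPa
q_ult = 448.91 + 557.93 = 1006.8 kPa.

q_ult ≈ 1010 kPa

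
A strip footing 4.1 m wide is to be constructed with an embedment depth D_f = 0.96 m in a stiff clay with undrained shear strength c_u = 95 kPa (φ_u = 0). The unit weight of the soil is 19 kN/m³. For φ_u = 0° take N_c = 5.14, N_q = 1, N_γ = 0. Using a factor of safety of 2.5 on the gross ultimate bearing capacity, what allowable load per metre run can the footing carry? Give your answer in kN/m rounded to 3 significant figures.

q = γ·D_f = 19 × 0.96 = 18.24 kPa.
c·N_c = 95 × 5.14 = 488.3 kPa
q·N_q = 18.24 × 1 = 18.24 kPa
q_ult = 488.3 + 18.24 = 506.54 kPa.
Gross allowable pressure q_all = 506.54 / 2.5 = 202.62 kPa.
Allowable wall load = q_all × B = 202.62 × 4.1 = 830.73 kN per metre run.

≈ 831 kN/m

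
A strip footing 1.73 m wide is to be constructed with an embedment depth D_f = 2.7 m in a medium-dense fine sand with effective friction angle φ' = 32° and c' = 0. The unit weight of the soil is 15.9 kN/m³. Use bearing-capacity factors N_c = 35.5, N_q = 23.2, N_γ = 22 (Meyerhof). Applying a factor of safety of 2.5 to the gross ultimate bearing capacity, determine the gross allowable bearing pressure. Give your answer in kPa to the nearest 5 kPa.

Effective surcharge at the founding depth q = γ·D_f = 15.9 × 2.7 = 42.93 kPa.
q_ult = q·N_q + 0.5·γ·B·N_γ
     = 42.93 × 23.2 + 0.5 × 15.9 × 1.73 × 22
     = 995.98 + 302.58 = 1298.6 kPa.
q_all = q_ult / FS = 1298.6 / 2.5 = 519.42 kPa.

q_all ≈ 520 kPa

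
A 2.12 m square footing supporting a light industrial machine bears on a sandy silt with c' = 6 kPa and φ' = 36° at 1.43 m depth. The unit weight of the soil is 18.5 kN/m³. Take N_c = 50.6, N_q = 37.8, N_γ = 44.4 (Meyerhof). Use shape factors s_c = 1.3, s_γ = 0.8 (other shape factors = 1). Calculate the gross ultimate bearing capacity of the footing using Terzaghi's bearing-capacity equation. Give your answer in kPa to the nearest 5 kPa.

q = γ·D_f = 18.5 × 1.43 = 26.455 kPa.
c·N_c·s_c = 6 × 50.6 × 1.3 = 394.68 kPa
q·N_q = 26.455 × 37.8 = 1000 kPa
0.5·γ·B·N_γ·s_γ = 0.5 × 18.5 × 2.12 × 44.4 × 0.8 = 696.55 kPa
q_ult = 394.68 + 1000 + 696.55 = 2091.2 kPa.

q_ult ≈ 2090 kPa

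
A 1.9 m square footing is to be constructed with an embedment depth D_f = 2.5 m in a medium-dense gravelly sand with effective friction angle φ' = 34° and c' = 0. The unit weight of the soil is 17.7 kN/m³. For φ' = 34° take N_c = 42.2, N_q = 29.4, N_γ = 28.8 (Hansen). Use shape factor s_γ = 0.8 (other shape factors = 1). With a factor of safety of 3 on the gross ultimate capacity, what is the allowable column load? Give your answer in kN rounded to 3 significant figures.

P_all ≈ 2030 kN

Overburden at base level: q = 17.7 × 2.5 = 44.25 kPa.
Surcharge term q·N_q = 44.25 × 29.4 = 1301 kPa; self-weight term 0.5·γ·B·N_γ·s_γ = 0.5 × 17.7 × 1.9 × 28.8 × 0.8 = 387.42 kPa.
q_ult = 1301 + 387.42 = 1688.4 kPa.
Gross allowable pressure q_all = 1688.4 / 3 = 562.79 kPa.
Footing area = 3.61 m², so allowable column load = 562.79 × 3.61 = 2031.7 kN.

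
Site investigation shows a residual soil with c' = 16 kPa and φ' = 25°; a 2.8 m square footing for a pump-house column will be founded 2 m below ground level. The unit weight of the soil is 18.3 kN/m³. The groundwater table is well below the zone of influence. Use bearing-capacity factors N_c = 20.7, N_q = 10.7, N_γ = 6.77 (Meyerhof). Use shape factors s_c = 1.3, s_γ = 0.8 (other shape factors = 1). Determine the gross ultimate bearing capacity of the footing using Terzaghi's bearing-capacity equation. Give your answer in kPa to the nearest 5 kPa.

Overburden at base level: q = 18.3 × 2 = 36.6 kPa.
Cohesion term c·N_c·s_c = 16 × 20.7 × 1.3 = 430.56 kPa; surcharge term q·N_q = 36.6 × 10.7 = 391.62 kPa; self-weight term 0.5·γ·B·N_γ·s_γ = 0.5 × 18.3 × 2.8 × 6.77 × 0.8 = 138.76 kPa.
q_ult = 430.56 + 391.62 + 138.76 = 960.94 kPa.

q_ult ≈ 960 kPa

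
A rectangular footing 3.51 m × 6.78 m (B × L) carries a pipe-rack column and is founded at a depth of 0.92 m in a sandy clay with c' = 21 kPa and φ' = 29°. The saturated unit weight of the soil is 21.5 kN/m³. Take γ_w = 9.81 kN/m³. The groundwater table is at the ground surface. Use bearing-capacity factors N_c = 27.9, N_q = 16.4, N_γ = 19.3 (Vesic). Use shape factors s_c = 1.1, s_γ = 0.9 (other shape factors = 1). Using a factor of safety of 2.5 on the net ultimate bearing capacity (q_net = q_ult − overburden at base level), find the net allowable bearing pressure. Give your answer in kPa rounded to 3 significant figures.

q_all(net) ≈ 467 kPa

Water table at ground surface, so effective unit weight γ' = 21.5 − 9.81 = 11.69 kN/m³ is used throughout; overburden q = 11.69 × 0.92 = 10.755 kPa; the same γ' applies in the ½γBN_γ term.
Cohesion term c·N_c·s_c = 21 × 27.9 × 1.1 = 644.49 kPa; surcharge term q·N_q = 10.755 × 16.4 = 176.38 kPa; self-weight term 0.5·γ·B·N_γ·s_γ = 0.5 × 11.69 × 3.51 × 19.3 × 0.9 = 356.36 kPa.
q_ult = 644.49 + 176.38 + 356.36 = 1177.2 kPa.
q_net = 1177.2 − 10.755 = 1166.5 kPa.
q_all(net) = 1166.5 / 2.5 = 466.59 kPa.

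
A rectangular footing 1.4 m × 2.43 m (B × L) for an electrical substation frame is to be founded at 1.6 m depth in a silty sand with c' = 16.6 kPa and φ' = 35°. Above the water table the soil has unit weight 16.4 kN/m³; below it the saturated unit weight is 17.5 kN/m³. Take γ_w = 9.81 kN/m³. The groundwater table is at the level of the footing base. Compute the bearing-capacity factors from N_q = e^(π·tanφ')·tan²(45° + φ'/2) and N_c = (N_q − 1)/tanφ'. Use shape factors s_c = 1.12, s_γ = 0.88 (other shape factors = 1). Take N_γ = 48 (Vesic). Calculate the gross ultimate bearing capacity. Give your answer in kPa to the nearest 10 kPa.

tan35° = 0.7002, so N_q = e^(π×0.7002)·tan²(62.5°) = 9.023 × 3.69 = 33.3.
N_c = (33.3 − 1)/tan35° = 46.12.
Effective surcharge at the founding depth q = γ·D_f = 16.4 × 1.6 = 26.24 kPa.
The water table coincides with the base, so in the self-weight term γ → γ' = 7.69 kN/m³.
q_ult = c·N_c·s_c + q·N_q + 0.5·γ·B·N_γ·s_γ
     = 16.6 × 46.124 × 1.12 + 26.24 × 33.296 + 0.5 × 7.69 × 1.4 × 48 × 0.88
     = 857.53 + 873.69 + 227.38 = 1958.6 kPa.

q_ult ≈ 1960 kPa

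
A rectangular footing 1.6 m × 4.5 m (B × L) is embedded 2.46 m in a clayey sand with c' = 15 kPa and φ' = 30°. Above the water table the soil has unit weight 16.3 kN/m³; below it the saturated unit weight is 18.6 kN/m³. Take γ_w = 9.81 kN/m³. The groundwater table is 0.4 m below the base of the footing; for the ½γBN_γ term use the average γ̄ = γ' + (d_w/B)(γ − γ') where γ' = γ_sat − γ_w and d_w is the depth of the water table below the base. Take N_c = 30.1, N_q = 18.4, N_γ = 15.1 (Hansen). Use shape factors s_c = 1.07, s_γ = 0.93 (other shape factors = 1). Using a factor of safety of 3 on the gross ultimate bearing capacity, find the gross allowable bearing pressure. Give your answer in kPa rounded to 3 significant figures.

Overburden at base level: q = 16.3 × 2.46 = 40.098 kPa.
The water table is 0.4 m below the base (< B = 1.6 m), so the ½γBN_γ term uses γ̄ = γ' + (d_w/B)(γ − γ') = 8.79 + (0.4/1.6)(16.3 − 8.79) = 10.668 kN/m³.
Cohesion term c·N_c·s_c = 15 × 30.1 × 1.07 = 483.11 kPa; surcharge term q·N_q = 40.098 × 18.4 = 737.8 kPa; self-weight term 0.5·γ·B·N_γ·s_γ = 0.5 × 10.668 × 1.6 × 15.1 × 0.93 = 119.84 kPa.
q_ult = 483.11 + 737.8 + 119.84 = 1340.8 kPa.
q_all = 1340.8 / 3 = 446.92 kPa.

q_all ≈ 447 kPa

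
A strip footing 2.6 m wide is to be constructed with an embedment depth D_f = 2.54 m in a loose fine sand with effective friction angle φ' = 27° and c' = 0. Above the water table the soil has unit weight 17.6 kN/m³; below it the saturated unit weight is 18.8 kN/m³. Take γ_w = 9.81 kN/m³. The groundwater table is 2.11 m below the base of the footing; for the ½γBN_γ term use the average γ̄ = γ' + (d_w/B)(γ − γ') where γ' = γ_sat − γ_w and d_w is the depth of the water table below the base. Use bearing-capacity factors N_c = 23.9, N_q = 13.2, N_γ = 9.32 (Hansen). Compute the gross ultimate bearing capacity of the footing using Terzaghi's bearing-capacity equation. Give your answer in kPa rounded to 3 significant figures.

q_ult ≈ 784 kPa

q = γ·D_f = 17.6 × 2.54 = 44.704 kPa.
γ' = 8.99 kN/m³; averaging over the depth B below the base, γ̄ = γ' + (d_w/B)(γ − γ') = 15.977 kN/m³.
q·N_q = 44.704 × 13.2 = 590.09 kPa
0.5·γ·B·N_γ = 0.5 × 15.977 × 2.6 × 9.32 = 193.58 kPa
q_ult = 590.09 + 193.58 = 783.67 kPa.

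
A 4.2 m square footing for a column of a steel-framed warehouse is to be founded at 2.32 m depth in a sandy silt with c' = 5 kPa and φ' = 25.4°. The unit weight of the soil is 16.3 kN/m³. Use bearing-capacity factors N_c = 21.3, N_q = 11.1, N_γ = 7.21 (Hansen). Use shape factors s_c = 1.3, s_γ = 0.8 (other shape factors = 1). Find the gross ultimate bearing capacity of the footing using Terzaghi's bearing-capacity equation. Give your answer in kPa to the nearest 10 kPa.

q_ult ≈ 760 kPa

Effective surcharge at the founding depth q = γ·D_f = 16.3 × 2.32 = 37.816 kPa.
q_ult = c·N_c·s_c + q·N_q + 0.5·γ·B·N_γ·s_γ
     = 5 × 21.3 × 1.3 + 37.816 × 11.1 + 0.5 × 16.3 × 4.2 × 7.21 × 0.8
     = 138.45 + 419.76 + 197.44 = 755.65 kPa.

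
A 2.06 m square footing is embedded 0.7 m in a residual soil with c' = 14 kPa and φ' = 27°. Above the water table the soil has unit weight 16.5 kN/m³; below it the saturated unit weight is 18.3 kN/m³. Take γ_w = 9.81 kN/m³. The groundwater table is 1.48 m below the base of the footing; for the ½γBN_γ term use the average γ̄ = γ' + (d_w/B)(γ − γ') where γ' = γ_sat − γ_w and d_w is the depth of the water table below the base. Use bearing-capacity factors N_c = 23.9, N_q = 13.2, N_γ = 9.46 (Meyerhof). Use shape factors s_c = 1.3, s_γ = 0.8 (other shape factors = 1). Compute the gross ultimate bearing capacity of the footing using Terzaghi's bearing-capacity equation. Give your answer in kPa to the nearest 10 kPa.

Overburden at base level: q = 16.5 × 0.7 = 11.55 kPa.
The water table is 1.48 m below the base (< B = 2.06 m), so the ½γBN_γ term uses γ̄ = γ' + (d_w/B)(γ − γ') = 8.49 + (1.48/2.06)(16.5 − 8.49) = 14.245 kN/m³.
Cohesion term c·N_c·s_c = 14 × 23.9 × 1.3 = 434.98 kPa; surcharge term q·N_q = 11.55 × 13.2 = 152.46 kPa; self-weight term 0.5·γ·B·N_γ·s_γ = 0.5 × 14.245 × 2.06 × 9.46 × 0.8 = 111.04 kPa.
q_ult = 434.98 + 152.46 + 111.04 = 698.48 kPa.

q_ult ≈ 700 kPa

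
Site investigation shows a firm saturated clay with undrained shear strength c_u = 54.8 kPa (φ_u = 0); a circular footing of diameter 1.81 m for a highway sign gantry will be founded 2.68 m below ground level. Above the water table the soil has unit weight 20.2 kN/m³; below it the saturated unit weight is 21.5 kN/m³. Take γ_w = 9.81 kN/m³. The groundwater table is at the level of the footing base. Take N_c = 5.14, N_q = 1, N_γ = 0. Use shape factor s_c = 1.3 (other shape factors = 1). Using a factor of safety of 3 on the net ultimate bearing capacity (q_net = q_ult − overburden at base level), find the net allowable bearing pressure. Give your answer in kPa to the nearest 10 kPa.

q = γ·D_f = 20.2 × 2.68 = 54.136 kPa.
c·N_c·s_c = 54.8 × 5.14 × 1.3 = 366.17 kPa
q·N_q = 54.136 × 1 = 54.136 kPa
q_ult = 366.17 + 54.136 = 420.31 kPa.
q_net = 420.31 − 54.136 = 366.17 kPa.
q_all(net) = 366.17 / 3 = 122.06 kPa.

q_all(net) ≈ 120 kPa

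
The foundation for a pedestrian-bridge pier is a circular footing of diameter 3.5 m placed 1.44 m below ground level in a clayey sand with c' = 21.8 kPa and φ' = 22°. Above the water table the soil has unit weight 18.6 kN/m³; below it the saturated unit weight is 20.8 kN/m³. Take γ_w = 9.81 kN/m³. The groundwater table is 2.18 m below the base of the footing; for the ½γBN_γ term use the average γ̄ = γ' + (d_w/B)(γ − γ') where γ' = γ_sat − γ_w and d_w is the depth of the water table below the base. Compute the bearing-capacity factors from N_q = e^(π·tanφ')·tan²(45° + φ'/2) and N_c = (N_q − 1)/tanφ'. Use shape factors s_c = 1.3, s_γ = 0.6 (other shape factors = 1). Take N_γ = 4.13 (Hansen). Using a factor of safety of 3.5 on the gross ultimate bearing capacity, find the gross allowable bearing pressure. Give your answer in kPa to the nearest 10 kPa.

q_all ≈ 220 kPa

N_q = e^(π·tan22°)·tan²(56°) = 7.82; N_c = (N_q − 1)/tanφ' = 16.88.
Overburden at base level: q = 18.6 × 1.44 = 26.784 kPa.
The water table is 2.18 m below the base (< B = 3.5 m), so the ½γBN_γ term uses γ̄ = γ' + (d_w/B)(γ − γ') = 10.99 + (2.18/3.5)(18.6 − 10.99) = 15.73 kN/m³.
Cohesion term c·N_c·s_c = 21.8 × 16.883 × 1.3 = 478.46 kPa; surcharge term q·N_q = 26.784 × 7.8211 = 209.48 kPa; self-weight term 0.5·γ·B·N_γ·s_γ = 0.5 × 15.73 × 3.5 × 4.13 × 0.6 = 68.213 kPa.
q_ult = 478.46 + 209.48 + 68.213 = 756.15 kPa.
q_all = 756.15 / 3.5 = 216.04 kPa.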